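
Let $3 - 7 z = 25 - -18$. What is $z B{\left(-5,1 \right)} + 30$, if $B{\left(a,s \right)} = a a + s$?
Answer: $- \frac{830}{7} \approx -118.57$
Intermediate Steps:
$B{\left(a,s \right)} = s + a^{2}$ ($B{\left(a,s \right)} = a^{2} + s = s + a^{2}$)
$z = - \frac{40}{7}$ ($z = \frac{3}{7} - \frac{25 - -18}{7} = \frac{3}{7} - \frac{25 + 18}{7} = \frac{3}{7} - \frac{43}{7} = - \frac{40}{7} \approx -5.7143$)
$z B{\left(-5,1 \right)} + 30 = - \frac{40 \left(1 + \left(-5\right)^{2}\right)}{7} + 30 = - \frac{40 \left(1 + 25\right)}{7} + 30 = \left(- \frac{40}{7}\right) 26 + 30 = - \frac{1040}{7} + 30 = - \frac{830}{7}$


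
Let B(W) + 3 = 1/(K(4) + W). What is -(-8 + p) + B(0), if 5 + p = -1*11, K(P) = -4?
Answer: 83/4 ≈ 20.750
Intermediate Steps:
B(W) = -3 + 1/(-4 + W)
p = -16 (p = -5 - 1*11 = -5 - 11 = -16)
-(-8 + p) + B(0) = -(-8 - 16) + (13 - 3*0)/(-4 + 0) = -1*(-24) + (13 + 0)/(-4) = 24 - 1/4*13 = 24 - 13/4 = 83/4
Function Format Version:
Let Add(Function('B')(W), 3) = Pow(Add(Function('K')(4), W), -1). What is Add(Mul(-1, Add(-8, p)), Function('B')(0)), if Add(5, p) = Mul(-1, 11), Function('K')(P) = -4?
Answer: Rational(83, 4) ≈ 20.750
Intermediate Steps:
Function('B')(W) = Add(-3, Pow(Add(-4, W), -1))
p = -16 (p = Add(-5, Mul(-1, 11)) = Add(-5, -11) = -16)
Add(Mul(-1, Add(-8, p)), Function('B')(0)) = Add(Mul(-1, Add(-8, -16)), Mul(Pow(Add(-4, 0), -1), Add(13, Mul(-3, 0)))) = Add(Mul(-1, -24), Mul(Pow(-4, -1), Add(13, 0))) = Add(24, Mul(Rational(-1, 4), 13)) = Add(24, Rational(-13, 4)) = Rational(83, 4)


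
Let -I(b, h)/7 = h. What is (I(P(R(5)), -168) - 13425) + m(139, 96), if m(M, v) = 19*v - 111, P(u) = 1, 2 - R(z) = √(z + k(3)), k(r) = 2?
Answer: -10536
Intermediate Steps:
R(z) = 2 - √(2 + z) (R(z) = 2 - √(z + 2) = 2 - √(2 + z))
m(M, v) = -111 + 19*v
I(b, h) = -7*h
(I(P(R(5)), -168) - 13425) + m(139, 96) = (-7*(-168) - 13425) + (-111 + 19*96) = (1176 - 13425) + (-111 + 1824) = -12249 + 1713 = -10536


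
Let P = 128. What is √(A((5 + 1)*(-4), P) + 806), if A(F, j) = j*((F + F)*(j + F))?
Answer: I*√638170 ≈ 798.86*I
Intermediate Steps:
A(F, j) = 2*F*j*(F + j) (A(F, j) = j*((2*F)*(F + j)) = j*(2*F*(F + j)) = 2*F*j*(F + j))
√(A((5 + 1)*(-4), P) + 806) = √(2*((5 + 1)*(-4))*128*((5 + 1)*(-4) + 128) + 806) = √(2*(6*(-4))*128*(6*(-4) + 128) + 806) = √(2*(-24)*128*(-24 + 128) + 806) = √(2*(-24)*128*104 + 806) = √(-638976 + 806) = √(-638170) = I*√638170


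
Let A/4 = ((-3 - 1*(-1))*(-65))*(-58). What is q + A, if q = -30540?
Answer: -60700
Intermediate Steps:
A = -30160 (A = 4*(((-3 - 1*(-1))*(-65))*(-58)) = 4*(((-3 + 1)*(-65))*(-58)) = 4*(-2*(-65)*(-58)) = 4*(130*(-58)) = 4*(-7540) = -30160)
q + A = -30540 - 30160 = -60700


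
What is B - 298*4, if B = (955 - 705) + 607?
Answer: -335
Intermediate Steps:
B = 857 (B = 250 + 607 = 857)
B - 298*4 = 857 - 298*4 = 857 - 1*1192 = 857 - 1192 = -335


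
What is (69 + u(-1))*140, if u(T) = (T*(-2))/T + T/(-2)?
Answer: 9450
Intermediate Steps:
u(T) = -2 - T/2 (u(T) = (-2*T)/T + T*(-1/2) = -2 - T/2)
(69 + u(-1))*140 = (69 + (-2 - 1/2*(-1)))*140 = (69 + (-2 + 1/2))*140 = (69 - 3/2)*140 = (135/2)*140 = 9450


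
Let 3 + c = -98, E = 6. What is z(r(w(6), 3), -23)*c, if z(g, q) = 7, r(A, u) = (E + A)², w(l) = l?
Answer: -707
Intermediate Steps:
c = -101 (c = -3 - 98 = -101)
r(A, u) = (6 + A)²
z(r(w(6), 3), -23)*c = 7*(-101) = -707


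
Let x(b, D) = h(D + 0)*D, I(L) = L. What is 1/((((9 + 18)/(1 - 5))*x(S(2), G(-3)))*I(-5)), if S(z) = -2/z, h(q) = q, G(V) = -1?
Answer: 4/135 ≈ 0.029630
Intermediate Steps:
x(b, D) = D² (x(b, D) = (D + 0)*D = D*D = D²)
1/((((9 + 18)/(1 - 5))*x(S(2), G(-3)))*I(-5)) = 1/((((9 + 18)/(1 - 5))*(-1)²)*(-5)) = 1/(((27/(-4))*1)*(-5)) = 1/(((27*(-¼))*1)*(-5)) = 1/(-27/4*1*(-5)) = 1/(-27/4*(-5)) = 1/(135/4) = 4/135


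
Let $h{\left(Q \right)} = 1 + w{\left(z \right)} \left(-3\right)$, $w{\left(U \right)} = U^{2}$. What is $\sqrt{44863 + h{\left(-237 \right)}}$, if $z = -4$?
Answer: $4 \sqrt{2801} \approx 211.7$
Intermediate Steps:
$h{\left(Q \right)} = -47$ ($h{\left(Q \right)} = 1 + \left(-4\right)^{2} \left(-3\right) = 1 + 16 \left(-3\right) = 1 - 48 = -47$)
$\sqrt{44863 + h{\left(-237 \right)}} = \sqrt{44863 - 47} = \sqrt{44816} = 4 \sqrt{2801}$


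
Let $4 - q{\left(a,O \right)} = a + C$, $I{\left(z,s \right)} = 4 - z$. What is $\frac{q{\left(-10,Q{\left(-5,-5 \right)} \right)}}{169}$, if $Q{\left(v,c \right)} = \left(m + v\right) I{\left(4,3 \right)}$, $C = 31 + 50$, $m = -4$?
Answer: $- \frac{67}{169} \approx -0.39645$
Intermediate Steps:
$C = 81$
$Q{\left(v,c \right)} = 0$ ($Q{\left(v,c \right)} = \left(-4 + v\right) \left(4 - 4\right) = \left(-4 + v\right) 0 = 0$)
$q{\left(a,O \right)} = -77 - a$ ($q{\left(a,O \right)} = 4 - \left(a + 81\right) = 4 - \left(81 + a\right) = -77 - a$)
$\frac{q{\left(-10,Q{\left(-5,-5 \right)} \right)}}{169} = \frac{-77 - -10}{169} = \left(-77 + 10\right) \frac{1}{169} = \left(-67\right) \frac{1}{169} = - \frac{67}{169}$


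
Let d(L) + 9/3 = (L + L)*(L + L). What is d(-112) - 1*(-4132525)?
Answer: 4182698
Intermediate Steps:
d(L) = -3 + 4*L² (d(L) = -3 + (L + L)*(L + L) = -3 + (2*L)*(2*L) = -3 + 4*L²)
d(-112) - 1*(-4132525) = (-3 + 4*(-112)²) - 1*(-4132525) = (-3 + 4*12544) + 4132525 = (-3 + 50176) + 4132525 = 50173 + 4132525 = 4182698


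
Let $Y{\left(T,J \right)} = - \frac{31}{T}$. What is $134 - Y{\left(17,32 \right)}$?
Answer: $\frac{2309}{17} \approx 135.82$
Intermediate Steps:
$134 - Y{\left(17,32 \right)} = 134 - - \frac{31}{17} = 134 + \frac{31}{17} = \frac{2309}{17}$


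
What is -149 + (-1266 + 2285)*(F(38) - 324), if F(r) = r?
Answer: -291583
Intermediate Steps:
-149 + (-1266 + 2285)*(F(38) - 324) = -149 + (-1266 + 2285)*(38 - 324) = -149 + 1019*(-286) = -149 - 291434 = -291583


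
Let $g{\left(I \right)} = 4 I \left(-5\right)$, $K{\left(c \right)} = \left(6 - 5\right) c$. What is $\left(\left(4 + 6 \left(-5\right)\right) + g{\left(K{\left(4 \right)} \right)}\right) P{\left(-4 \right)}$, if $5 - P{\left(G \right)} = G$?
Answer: $-954$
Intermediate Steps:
$K{\left(c \right)} = c$ ($K{\left(c \right)} = 1 c = c$)
$g{\left(I \right)} = - 20 I$
$P{\left(G \right)} = 5 - G$
$\left(\left(4 + 6 \left(-5\right)\right) + g{\left(K{\left(4 \right)} \right)}\right) P{\left(-4 \right)} = \left(\left(4 + 6 \left(-5\right)\right) - 80\right) \left(5 - -4\right) = \left(\left(4 - 30\right) - 80\right) \left(5 + 4\right) = \left(-26 - 80\right) 9 = \left(-106\right) 9 = -954$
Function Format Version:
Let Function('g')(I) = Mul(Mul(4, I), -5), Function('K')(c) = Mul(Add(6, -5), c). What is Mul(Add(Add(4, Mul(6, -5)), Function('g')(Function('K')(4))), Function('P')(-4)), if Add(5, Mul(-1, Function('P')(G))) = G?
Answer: -954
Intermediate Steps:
Function('K')(c) = c (Function('K')(c) = Mul(1, c) = c)
Function('g')(I) = Mul(-20, I)
Function('P')(G) = Add(5, Mul(-1, G))
Mul(Add(Add(4, Mul(6, -5)), Function('g')(Function('K')(4))), Function('P')(-4)) = Mul(Add(Add(4, Mul(6, -5)), Mul(-20, 4)), Add(5, Mul(-1, -4))) = Mul(Add(Add(4, -30), -80), Add(5, 4)) = Mul(Add(-26, -80), 9) = Mul(-106, 9) = -954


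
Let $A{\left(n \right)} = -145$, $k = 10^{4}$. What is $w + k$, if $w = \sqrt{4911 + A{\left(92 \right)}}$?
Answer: $10000 + \sqrt{4766} \approx 10069.0$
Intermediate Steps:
$k = 10000$
$w = \sqrt{4766}$ ($w = \sqrt{4911 - 145} = \sqrt{4766} \approx 69.036$)
$w + k = \sqrt{4766} + 10000 = 10000 + \sqrt{4766}$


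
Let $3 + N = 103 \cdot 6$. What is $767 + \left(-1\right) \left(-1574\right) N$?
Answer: $968777$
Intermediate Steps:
$N = 615$ ($N = -3 + 103 \cdot 6 = -3 + 618 = 615$)
$767 + \left(-1\right) \left(-1574\right) N = 767 + \left(-1\right) \left(-1574\right) 615 = 767 + 1574 \cdot 615 = 767 + 968010 = 968777$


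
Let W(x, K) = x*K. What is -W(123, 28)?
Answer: -3444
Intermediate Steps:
W(x, K) = K*x
-W(123, 28) = -28*123 = -1*3444 = -3444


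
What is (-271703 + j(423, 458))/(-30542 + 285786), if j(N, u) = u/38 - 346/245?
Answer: -632363967/594080410 ≈ -1.0644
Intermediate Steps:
j(N, u) = -346/245 + u/38 (j(N, u) = u*(1/38) - 346*1/245 = u/38 - 346/245 = -346/245 + u/38)
(-271703 + j(423, 458))/(-30542 + 285786) = (-271703 + (-346/245 + (1/38)*458))/(-30542 + 285786) = (-271703 + (-346/245 + 229/19))/255244 = (-271703 + 49531/4655)*(1/255244) = -1264727934/4655*1/255244 = -632363967/594080410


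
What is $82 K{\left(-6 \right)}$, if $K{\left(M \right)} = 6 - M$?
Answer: $984$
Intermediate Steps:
$82 K{\left(-6 \right)} = 82 \left(6 - -6\right) = 82 \left(6 + 6\right) = 82 \cdot 12 = 984$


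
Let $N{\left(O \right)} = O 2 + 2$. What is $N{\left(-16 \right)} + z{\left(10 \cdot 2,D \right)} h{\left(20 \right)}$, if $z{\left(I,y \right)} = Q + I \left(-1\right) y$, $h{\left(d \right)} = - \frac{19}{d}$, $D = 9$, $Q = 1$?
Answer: $\frac{2801}{20} \approx 140.05$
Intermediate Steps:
$N{\left(O \right)} = 2 + 2 O$ ($N{\left(O \right)} = 2 O + 2 = 2 + 2 O$)
$z{\left(I,y \right)} = 1 - I y$ ($z{\left(I,y \right)} = 1 + I \left(-1\right) y = 1 + - I y = 1 - I y$)
$N{\left(-16 \right)} + z{\left(10 \cdot 2,D \right)} h{\left(20 \right)} = \left(2 + 2 \left(-16\right)\right) + \left(1 - 10 \cdot 2 \cdot 9\right) \left(- \frac{19}{20}\right) = \left(2 - 32\right) + \left(1 - 20 \cdot 9\right) \left(\left(-19\right) \frac{1}{20}\right) = -30 + \left(1 - 180\right) \left(- \frac{19}{20}\right) = -30 - - \frac{3401}{20} = -30 + \frac{3401}{20} = \frac{2801}{20}$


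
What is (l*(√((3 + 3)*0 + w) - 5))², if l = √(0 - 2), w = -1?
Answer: -48 + 20*I ≈ -48.0 + 20.0*I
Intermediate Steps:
l = I*√2 (l = √(-2) = I*√2 ≈ 1.4142*I)
(l*(√((3 + 3)*0 + w) - 5))² = ((I*√2)*(√((3 + 3)*0 - 1) - 5))² = ((I*√2)*(√(6*0 - 1) - 5))² = ((I*√2)*(√(0 - 1) - 5))² = ((I*√2)*(√(-1) - 5))² = ((I*√2)*(I - 5))² = ((I*√2)*(-5 + I))² = (I*√2*(-5 + I))² = -2*(-5 + I)²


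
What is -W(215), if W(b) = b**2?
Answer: -46225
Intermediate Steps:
-W(215) = -1*215**2 = -1*46225 = -46225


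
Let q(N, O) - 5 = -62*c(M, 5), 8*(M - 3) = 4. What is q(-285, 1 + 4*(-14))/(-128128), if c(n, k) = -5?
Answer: -45/18304 ≈ -0.0024585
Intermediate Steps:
M = 7/2 (M = 3 + (1/8)*4 = 3 + 1/2 = 7/2 ≈ 3.5000)
q(N, O) = 315 (q(N, O) = 5 - 62*(-5) = 5 + 310 = 315)
q(-285, 1 + 4*(-14))/(-128128) = 315/(-128128) = 315*(-1/128128) = -45/18304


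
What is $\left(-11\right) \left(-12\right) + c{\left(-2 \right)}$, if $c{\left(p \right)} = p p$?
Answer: $136$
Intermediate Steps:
$c{\left(p \right)} = p^{2}$
$\left(-11\right) \left(-12\right) + c{\left(-2 \right)} = \left(-11\right) \left(-12\right) + \left(-2\right)^{2} = 132 + 4 = 136$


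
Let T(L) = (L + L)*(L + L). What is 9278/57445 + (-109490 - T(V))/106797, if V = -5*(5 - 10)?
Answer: -1814134328/2044984555 ≈ -0.88711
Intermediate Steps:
V = 25 (V = -5*(-5) = 25)
T(L) = 4*L² (T(L) = (2*L)*(2*L) = 4*L²)
9278/57445 + (-109490 - T(V))/106797 = 9278/57445 + (-109490 - 4*25²)/106797 = 9278*(1/57445) + (-109490 - 4*625)*(1/106797) = 9278/57445 + (-109490 - 1*2500)*(1/106797) = 9278/57445 + (-109490 - 2500)*(1/106797) = 9278/57445 - 111990*1/106797 = 9278/57445 - 37330/35599 = -1814134328/2044984555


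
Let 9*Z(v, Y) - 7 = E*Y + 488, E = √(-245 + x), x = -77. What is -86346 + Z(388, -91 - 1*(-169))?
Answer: -86291 + 26*I*√322/3 ≈ -86291.0 + 155.52*I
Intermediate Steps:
E = I*√322 (E = √(-245 - 77) = √(-322) = I*√322 ≈ 17.944*I)
Z(v, Y) = 55 + I*Y*√322/9 (Z(v, Y) = 7/9 + ((I*√322)*Y + 488)/9 = 7/9 + (I*Y*√322 + 488)/9 = 7/9 + (488 + I*Y*√322)/9 = 7/9 + (488/9 + I*Y*√322/9) = 55 + I*Y*√322/9)
-86346 + Z(388, -91 - 1*(-169)) = -86346 + (55 + I*(-91 - 1*(-169))*√322/9) = -86346 + (55 + I*(-91 + 169)*√322/9) = -86346 + (55 + (⅑)*I*78*√322) = -86346 + (55 + 26*I*√322/3) = -86291 + 26*I*√322/3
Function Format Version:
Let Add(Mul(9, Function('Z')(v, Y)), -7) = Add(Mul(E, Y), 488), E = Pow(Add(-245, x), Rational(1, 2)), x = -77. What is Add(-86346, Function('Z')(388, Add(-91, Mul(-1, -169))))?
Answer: Add(-86291, Mul(Rational(26, 3), I, Pow(322, Rational(1, 2)))) ≈ Add(-86291., Mul(155.52, I))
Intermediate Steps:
E = Mul(I, Pow(322, Rational(1, 2))) (E = Pow(Add(-245, -77), Rational(1, 2)) = Pow(-322, Rational(1, 2)) = Mul(I, Pow(322, Rational(1, 2))) ≈ Mul(17.944, I))
Function('Z')(v, Y) = Add(55, Mul(Rational(1, 9), I, Y, Pow(322, Rational(1, 2)))) (Function('Z')(v, Y) = Add(Rational(7, 9), Mul(Rational(1, 9), Add(Mul(Mul(I, Pow(322, Rational(1, 2))), Y), 488))) = Add(Rational(7, 9), Mul(Rational(1, 9), Add(Mul(I, Y, Pow(322, Rational(1, 2))), 488))) = Add(Rational(7, 9), Mul(Rational(1, 9), Add(488, Mul(I, Y, Pow(322, Rational(1, 2)))))) = Add(Rational(7, 9), Add(Rational(488, 9), Mul(Rational(1, 9), I, Y, Pow(322, Rational(1, 2))))) = Add(55, Mul(Rational(1, 9), I, Y, Pow(322, Rational(1, 2)))))
Add(-86346, Function('Z')(388, Add(-91, Mul(-1, -169)))) = Add(-86346, Add(55, Mul(Rational(1, 9), I, Add(-91, Mul(-1, -169)), Pow(322, Rational(1, 2))))) = Add(-86346, Add(55, Mul(Rational(1, 9), I, Add(-91, 169), Pow(322, Rational(1, 2))))) = Add(-86346, Add(55, Mul(Rational(1, 9), I, 78, Pow(322, Rational(1, 2))))) = Add(-86346, Add(55, Mul(Rational(26, 3), I, Pow(322, Rational(1, 2))))) = Add(-86291, Mul(Rational(26, 3), I, Pow(322, Rational(1, 2))))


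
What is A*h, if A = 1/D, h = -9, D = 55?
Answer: -9/55 ≈ -0.16364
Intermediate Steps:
A = 1/55 ≈ 0.018182
A*h = (1/55)*(-9) = -9/55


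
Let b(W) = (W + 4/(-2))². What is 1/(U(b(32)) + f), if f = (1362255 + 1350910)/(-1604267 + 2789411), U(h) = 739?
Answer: 1185144/878534581 ≈ 0.0013490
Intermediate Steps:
b(W) = (-2 + W)² (b(W) = (W + 4*(-½))² = (W - 2)² = (-2 + W)²)
f = 2713165/1185144 ≈ 2.2893
1/(U(b(32)) + f) = 1/(739 + 2713165/1185144) = 1/(878534581/1185144) = 1185144/878534581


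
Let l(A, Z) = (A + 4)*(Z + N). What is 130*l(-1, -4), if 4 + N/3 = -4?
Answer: -10920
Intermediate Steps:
N = -24 (N = -12 + 3*(-4) = -12 - 12 = -24)
l(A, Z) = (-24 + Z)*(4 + A) (l(A, Z) = (A + 4)*(Z - 24) = (4 + A)*(-24 + Z) = (-24 + Z)*(4 + A))
130*l(-1, -4) = 130*(-96 - 24*(-1) + 4*(-4) - 1*(-4)) = 130*(-96 + 24 - 16 + 4) = 130*(-84) = -10920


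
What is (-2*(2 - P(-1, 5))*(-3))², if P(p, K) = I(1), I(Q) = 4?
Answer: 144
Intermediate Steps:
P(p, K) = 4
(-2*(2 - P(-1, 5))*(-3))² = (-2*(2 - 1*4)*(-3))² = (-2*(2 - 4)*(-3))² = (-2*(-2)*(-3))² = (4*(-3))² = (-12)² = 144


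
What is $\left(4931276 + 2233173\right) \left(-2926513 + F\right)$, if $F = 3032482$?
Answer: $759209496081$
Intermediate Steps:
$\left(4931276 + 2233173\right) \left(-2926513 + F\right) = \left(4931276 + 2233173\right) \left(-2926513 + 3032482\right) = 7164449 \cdot 105969 = 759209496081$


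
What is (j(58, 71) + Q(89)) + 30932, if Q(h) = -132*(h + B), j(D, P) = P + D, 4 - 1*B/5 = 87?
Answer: 74093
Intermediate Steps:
B = -415 (B = 20 - 5*87 = 20 - 435 = -415)
j(D, P) = D + P
Q(h) = 54780 - 132*h (Q(h) = -132*(h - 415) = -132*(-415 + h) = 54780 - 132*h)
(j(58, 71) + Q(89)) + 30932 = ((58 + 71) + (54780 - 132*89)) + 30932 = (129 + (54780 - 11748)) + 30932 = (129 + 43032) + 30932 = 43161 + 30932 = 74093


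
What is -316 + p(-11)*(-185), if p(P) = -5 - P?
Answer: -1426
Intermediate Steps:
-316 + p(-11)*(-185) = -316 + (-5 - 1*(-11))*(-185) = -316 + (-5 + 11)*(-185) = -316 + 6*(-185) = -316 - 1110 = -1426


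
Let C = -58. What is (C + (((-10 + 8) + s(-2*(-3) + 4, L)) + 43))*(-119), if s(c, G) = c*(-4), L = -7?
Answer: 6783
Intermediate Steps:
s(c, G) = -4*c
(C + (((-10 + 8) + s(-2*(-3) + 4, L)) + 43))*(-119) = (-58 + (((-10 + 8) - 4*(-2*(-3) + 4)) + 43))*(-119) = (-58 + ((-2 - 4*(6 + 4)) + 43))*(-119) = (-58 + ((-2 - 4*10) + 43))*(-119) = (-58 + ((-2 - 40) + 43))*(-119) = (-58 + (-42 + 43))*(-119) = (-58 + 1)*(-119) = -57*(-119) = 6783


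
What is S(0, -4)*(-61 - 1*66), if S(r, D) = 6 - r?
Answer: -762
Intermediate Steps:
S(0, -4)*(-61 - 1*66) = (6 - 1*0)*(-61 - 1*66) = (6 + 0)*(-61 - 66) = 6*(-127) = -762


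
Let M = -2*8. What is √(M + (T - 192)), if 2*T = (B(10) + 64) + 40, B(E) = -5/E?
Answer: 25*I/2 ≈ 12.5*I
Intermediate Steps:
T = 207/4 (T = ((-5/10 + 64) + 40)/2 = ((-5*⅒ + 64) + 40)/2 = ((-½ + 64) + 40)/2 = (127/2 + 40)/2 = (½)*(207/2) = 207/4 ≈ 51.750)
M = -16
√(M + (T - 192)) = √(-16 + (207/4 - 192)) = √(-16 - 561/4) = √(-625/4) = 25*I/2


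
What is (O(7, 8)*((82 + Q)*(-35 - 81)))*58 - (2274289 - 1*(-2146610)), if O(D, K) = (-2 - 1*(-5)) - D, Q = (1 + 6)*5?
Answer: -1272195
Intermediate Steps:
Q = 35 (Q = 7*5 = 35)
O(D, K) = 3 - D (O(D, K) = (-2 + 5) - D = 3 - D)
(O(7, 8)*((82 + Q)*(-35 - 81)))*58 - (2274289 - 1*(-2146610)) = ((3 - 1*7)*((82 + 35)*(-35 - 81)))*58 - (2274289 - 1*(-2146610)) = ((3 - 7)*(117*(-116)))*58 - (2274289 + 2146610) = -4*(-13572)*58 - 1*4420899 = 54288*58 - 4420899 = 3148704 - 4420899 = -1272195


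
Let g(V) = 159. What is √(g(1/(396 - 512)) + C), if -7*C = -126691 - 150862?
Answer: √1950662/7 ≈ 199.52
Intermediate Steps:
C = 277553/7 (C = -(-126691 - 150862)/7 = -⅐*(-277553) = 277553/7 ≈ 39650.)
√(g(1/(396 - 512)) + C) = √(159 + 277553/7) = √(278666/7) = √1950662/7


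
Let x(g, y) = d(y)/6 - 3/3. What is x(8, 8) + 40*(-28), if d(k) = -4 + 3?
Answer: -6727/6 ≈ -1121.2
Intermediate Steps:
d(k) = -1
x(g, y) = -7/6 (x(g, y) = -1/6 - 3/3 = -1*⅙ - 3*⅓ = -⅙ - 1 = -7/6)
x(8, 8) + 40*(-28) = -7/6 + 40*(-28) = -7/6 - 1120 = -6727/6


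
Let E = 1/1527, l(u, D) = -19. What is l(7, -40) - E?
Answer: -29014/1527 ≈ -19.001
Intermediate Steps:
E = 1/1527 ≈ 0.00065488
l(7, -40) - E = -19 - 1*1/1527 = -19 - 1/1527 = -29014/1527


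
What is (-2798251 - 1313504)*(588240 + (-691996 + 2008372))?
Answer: -7831314361080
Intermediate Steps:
(-2798251 - 1313504)*(588240 + (-691996 + 2008372)) = -4111755*(588240 + 1316376) = -4111755*1904616 = -7831314361080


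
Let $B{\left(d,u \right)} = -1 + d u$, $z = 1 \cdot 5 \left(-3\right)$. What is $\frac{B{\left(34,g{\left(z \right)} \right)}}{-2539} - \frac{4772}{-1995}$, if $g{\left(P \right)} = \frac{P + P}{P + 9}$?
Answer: $\frac{11778953}{5065305} \approx 2.3254$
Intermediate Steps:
$z = -15$ ($z = 5 \left(-3\right) = -15$)
$g{\left(P \right)} = \frac{2 P}{9 + P}$
$\frac{B{\left(34,g{\left(z \right)} \right)}}{-2539} - \frac{4772}{-1995} = \frac{-1 + 34 \cdot 2 \left(-15\right) \frac{1}{9 - 15}}{-2539} - \frac{4772}{-1995} = \left(-1 + 34 \cdot 2 \left(-15\right) \frac{1}{-6}\right) \left(- \frac{1}{2539}\right) - - \frac{4772}{1995} = \left(-1 + 34 \cdot 2 \left(-15\right) \left(- \frac{1}{6}\right)\right) \left(- \frac{1}{2539}\right) + \frac{4772}{1995} = \left(-1 + 34 \cdot 5\right) \left(- \frac{1}{2539}\right) + \frac{4772}{1995} = \left(-1 + 170\right) \left(- \frac{1}{2539}\right) + \frac{4772}{1995} = 169 \left(- \frac{1}{2539}\right) + \frac{4772}{1995} = - \frac{169}{2539} + \frac{4772}{1995} = \frac{11778953}{5065305}$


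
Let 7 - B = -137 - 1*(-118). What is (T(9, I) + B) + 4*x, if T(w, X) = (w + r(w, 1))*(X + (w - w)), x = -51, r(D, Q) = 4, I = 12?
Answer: -22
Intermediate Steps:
B = 26 (B = 7 - (-137 - 1*(-118)) = 7 - (-137 + 118) = 7 - 1*(-19) = 7 + 19 = 26)
T(w, X) = X*(4 + w) (T(w, X) = (w + 4)*(X + (w - w)) = (4 + w)*(X + 0) = (4 + w)*X = X*(4 + w))
(T(9, I) + B) + 4*x = (12*(4 + 9) + 26) + 4*(-51) = (12*13 + 26) - 204 = (156 + 26) - 204 = 182 - 204 = -22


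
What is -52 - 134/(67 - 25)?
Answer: -1159/21 ≈ -55.190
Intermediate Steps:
-52 - 134/(67 - 25) = -52 - 134/42 = -52 - 134*1/42 = -52 - 67/21 = -1159/21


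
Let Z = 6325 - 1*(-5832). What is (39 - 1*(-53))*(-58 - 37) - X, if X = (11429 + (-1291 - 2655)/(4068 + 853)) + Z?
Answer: -159072300/4921 ≈ -32325.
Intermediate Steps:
Z = 12157 (Z = 6325 + 5832 = 12157)
X = 116062760/4921 (X = (11429 + (-1291 - 2655)/(4068 + 853)) + 12157 = (11429 - 3946/4921) + 12157 = 56238163/4921 + 12157 = 116062760/4921 ≈ 23585.)
(39 - 1*(-53))*(-58 - 37) - X = (39 - 1*(-53))*(-58 - 37) - 1*116062760/4921 = (39 + 53)*(-95) - 116062760/4921 = 92*(-95) - 116062760/4921 = -8740 - 116062760/4921 = -159072300/4921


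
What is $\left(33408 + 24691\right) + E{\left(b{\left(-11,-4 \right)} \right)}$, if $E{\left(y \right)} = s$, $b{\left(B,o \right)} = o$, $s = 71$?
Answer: $58170$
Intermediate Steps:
$E{\left(y \right)} = 71$
$\left(33408 + 24691\right) + E{\left(b{\left(-11,-4 \right)} \right)} = \left(33408 + 24691\right) + 71 = 58099 + 71 = 58170$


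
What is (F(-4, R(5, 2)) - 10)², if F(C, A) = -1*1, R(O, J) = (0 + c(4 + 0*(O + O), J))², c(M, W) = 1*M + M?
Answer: 121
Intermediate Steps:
c(M, W) = 2*M (c(M, W) = M + M = 2*M)
R(O, J) = 64 (R(O, J) = (0 + 2*(4 + 0*(O + O)))² = (0 + 2*(4 + 0*(2*O)))² = (0 + 2*(4 + 0))² = (0 + 2*4)² = (0 + 8)² = 8² = 64)
F(C, A) = -1
(F(-4, R(5, 2)) - 10)² = (-1 - 10)² = (-11)² = 121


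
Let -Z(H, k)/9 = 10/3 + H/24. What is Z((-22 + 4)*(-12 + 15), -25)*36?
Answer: -351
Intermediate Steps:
Z(H, k) = -30 - 3*H/8 (Z(H, k) = -9*(10/3 + H/24) = -30 - 3*H/8)
Z((-22 + 4)*(-12 + 15), -25)*36 = (-30 - 3*(-22 + 4)*(-12 + 15)/8)*36 = (-30 - (-27)*3/4)*36 = (-30 - 3/8*(-54))*36 = (-30 + 81/4)*36 = -39/4*36 = -351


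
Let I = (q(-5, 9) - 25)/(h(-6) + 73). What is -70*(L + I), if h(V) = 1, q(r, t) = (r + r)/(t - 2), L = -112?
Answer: 7865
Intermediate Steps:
q(r, t) = 2*r/(-2 + t) (q(r, t) = (2*r)/(-2 + t) = 2*r/(-2 + t))
I = -5/14 (I = (2*(-5)/(-2 + 9) - 25)/(1 + 73) = (2*(-5)/7 - 25)/74 = (2*(-5)*(⅐) - 25)*(1/74) = (-10/7 - 25)*(1/74) = -185/7*1/74 = -5/14 ≈ -0.35714)
-70*(L + I) = -70*(-112 - 5/14) = -70*(-1573/14) = 7865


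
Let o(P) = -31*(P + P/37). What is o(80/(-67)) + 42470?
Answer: 105377370/2479 ≈ 42508.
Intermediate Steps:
o(P) = -1178*P/37 (o(P) = -31*(P + P*(1/37)) = -31*(P + P/37) = -1178*P/37)
o(80/(-67)) + 42470 = -94240/(37*(-67)) + 42470 = -94240*(-1)/(37*67) + 42470 = -1178/37*(-80/67) + 42470 = 94240/2479 + 42470 = 105377370/2479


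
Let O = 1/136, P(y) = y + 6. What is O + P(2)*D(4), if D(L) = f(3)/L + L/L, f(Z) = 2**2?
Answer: 2177/136 ≈ 16.007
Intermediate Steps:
f(Z) = 4
P(y) = 6 + y
O = 1/136 ≈ 0.0073529
D(L) = 1 + 4/L (D(L) = 4/L + L/L = 4/L + 1 = 1 + 4/L)
O + P(2)*D(4) = 1/136 + (6 + 2)*((4 + 4)/4) = 1/136 + 8*((1/4)*8) = 1/136 + 8*2 = 1/136 + 16 = 2177/136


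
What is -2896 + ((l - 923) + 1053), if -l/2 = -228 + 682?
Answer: -3674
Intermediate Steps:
l = -908 (l = -2*(-228 + 682) = -2*454 = -908)
-2896 + ((l - 923) + 1053) = -2896 + ((-908 - 923) + 1053) = -2896 + (-1831 + 1053) = -2896 - 778 = -3674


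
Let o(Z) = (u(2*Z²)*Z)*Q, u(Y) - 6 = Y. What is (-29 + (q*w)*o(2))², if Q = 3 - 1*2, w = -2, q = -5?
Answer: 63001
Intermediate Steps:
u(Y) = 6 + Y
Q = 1 (Q = 3 - 2 = 1)
o(Z) = Z*(6 + 2*Z²) (o(Z) = ((6 + 2*Z²)*Z)*1 = (Z*(6 + 2*Z²))*1 = Z*(6 + 2*Z²))
(-29 + (q*w)*o(2))² = (-29 + (-5*(-2))*(2*2*(3 + 2²)))² = (-29 + 10*(2*2*(3 + 4)))² = (-29 + 10*(2*2*7))² = (-29 + 10*28)² = (-29 + 280)² = 251² = 63001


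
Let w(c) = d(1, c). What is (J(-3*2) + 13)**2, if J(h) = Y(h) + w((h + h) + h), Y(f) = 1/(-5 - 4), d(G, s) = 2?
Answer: 17956/81 ≈ 221.68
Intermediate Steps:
w(c) = 2
Y(f) = -1/9 (Y(f) = 1/(-9) = -1/9)
J(h) = 17/9 (J(h) = -1/9 + 2 = 17/9)
(J(-3*2) + 13)**2 = (17/9 + 13)**2 = (134/9)**2 = 17956/81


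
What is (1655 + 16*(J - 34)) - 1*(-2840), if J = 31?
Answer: 4447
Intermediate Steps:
(1655 + 16*(J - 34)) - 1*(-2840) = (1655 + 16*(31 - 34)) - 1*(-2840) = (1655 + 16*(-3)) + 2840 = (1655 - 48) + 2840 = 1607 + 2840 = 4447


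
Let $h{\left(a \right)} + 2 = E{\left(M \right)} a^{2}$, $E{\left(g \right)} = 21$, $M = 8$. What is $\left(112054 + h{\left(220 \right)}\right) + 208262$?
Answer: $1336714$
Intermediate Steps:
$h{\left(a \right)} = -2 + 21 a^{2}$
$\left(112054 + h{\left(220 \right)}\right) + 208262 = \left(112054 - \left(2 - 21 \cdot 220^{2}\right)\right) + 208262 = \left(112054 + \left(-2 + 21 \cdot 48400\right)\right) + 208262 = \left(112054 + \left(-2 + 1016400\right)\right) + 208262 = \left(112054 + 1016398\right) + 208262 = 1128452 + 208262 = 1336714$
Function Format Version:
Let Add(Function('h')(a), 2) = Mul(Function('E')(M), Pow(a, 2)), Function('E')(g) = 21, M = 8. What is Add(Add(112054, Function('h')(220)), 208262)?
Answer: 1336714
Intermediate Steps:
Function('h')(a) = Add(-2, Mul(21, Pow(a, 2)))
Add(Add(112054, Function('h')(220)), 208262) = Add(Add(112054, Add(-2, Mul(21, Pow(220, 2)))), 208262) = Add(Add(112054, Add(-2, Mul(21, 48400))), 208262) = Add(Add(112054, Add(-2, 1016400)), 208262) = Add(Add(112054, 1016398), 208262) = Add(1128452, 208262) = 1336714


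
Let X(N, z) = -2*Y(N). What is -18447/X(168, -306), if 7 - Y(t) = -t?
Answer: 18447/350 ≈ 52.706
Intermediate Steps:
Y(t) = 7 + t (Y(t) = 7 - (-1)*t = 7 + t)
X(N, z) = -14 - 2*N (X(N, z) = -2*(7 + N) = -14 - 2*N)
-18447/X(168, -306) = -18447/(-14 - 2*168) = -18447/(-14 - 336) = -18447/(-350) = -18447*(-1/350) = 18447/350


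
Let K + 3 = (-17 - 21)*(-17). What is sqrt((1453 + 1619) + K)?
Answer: sqrt(3715) ≈ 60.951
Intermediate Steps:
K = 643 (K = -3 + (-17 - 21)*(-17) = -3 - 38*(-17) = -3 + 646 = 643)
sqrt((1453 + 1619) + K) = sqrt((1453 + 1619) + 643) = sqrt(3072 + 643) = sqrt(3715)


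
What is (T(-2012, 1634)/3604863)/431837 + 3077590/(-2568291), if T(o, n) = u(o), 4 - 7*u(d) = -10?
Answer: -1596975016328705236/1332697520353999107 ≈ -1.1983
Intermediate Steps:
u(d) = 2 (u(d) = 4/7 - ⅐*(-10) = 4/7 + 10/7 = 2)
T(o, n) = 2
(T(-2012, 1634)/3604863)/431837 + 3077590/(-2568291) = (2/3604863)/431837 + 3077590/(-2568291) = (2*(1/3604863))*(1/431837) + 3077590*(-1/2568291) = (2/3604863)*(1/431837) - 3077590/2568291 = 2/1556713223331 - 3077590/2568291 = -1596975016328705236/1332697520353999107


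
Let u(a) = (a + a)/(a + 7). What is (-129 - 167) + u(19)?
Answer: -3829/13 ≈ -294.54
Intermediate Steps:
u(a) = 2*a/(7 + a) (u(a) = (2*a)/(7 + a) = 2*a/(7 + a))
(-129 - 167) + u(19) = (-129 - 167) + 2*19/(7 + 19) = -296 + 2*19/26 = -296 + 2*19*(1/26) = -296 + 19/13 = -3829/13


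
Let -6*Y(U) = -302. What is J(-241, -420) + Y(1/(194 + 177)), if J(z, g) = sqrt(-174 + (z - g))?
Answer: 151/3 + sqrt(5) ≈ 52.569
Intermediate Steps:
Y(U) = 151/3 (Y(U) = -1/6*(-302) = 151/3)
J(z, g) = sqrt(-174 + z - g)
J(-241, -420) + Y(1/(194 + 177)) = sqrt(-174 - 241 - 1*(-420)) + 151/3 = sqrt(-174 - 241 + 420) + 151/3 = sqrt(5) + 151/3 = 151/3 + sqrt(5)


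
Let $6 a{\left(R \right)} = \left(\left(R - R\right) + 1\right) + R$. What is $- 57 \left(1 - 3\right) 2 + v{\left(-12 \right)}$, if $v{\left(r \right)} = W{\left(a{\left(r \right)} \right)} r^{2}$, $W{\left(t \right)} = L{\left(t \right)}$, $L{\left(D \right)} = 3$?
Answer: $660$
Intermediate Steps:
$a{\left(R \right)} = \frac{1}{6} + \frac{R}{6}$ ($a{\left(R \right)} = \frac{\left(\left(R - R\right) + 1\right) + R}{6} = \frac{\left(0 + 1\right) + R}{6} = \frac{1 + R}{6} = \frac{1}{6} + \frac{R}{6}$)
$W{\left(t \right)} = 3$
$v{\left(r \right)} = 3 r^{2}$
$- 57 \left(1 - 3\right) 2 + v{\left(-12 \right)} = - 57 \left(1 - 3\right) 2 + 3 \left(-12\right)^{2} = - 57 \left(\left(-2\right) 2\right) + 3 \cdot 144 = \left(-57\right) \left(-4\right) + 432 = 228 + 432 = 660$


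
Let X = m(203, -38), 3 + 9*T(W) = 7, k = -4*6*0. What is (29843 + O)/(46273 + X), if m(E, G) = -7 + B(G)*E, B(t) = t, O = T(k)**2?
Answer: 2417299/3122712 ≈ 0.77410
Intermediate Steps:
k = 0 (k = -24*0 = 0)
T(W) = 4/9 (T(W) = -1/3 + (1/9)*7 = -1/3 + 7/9 = 4/9)
O = 16/81 (O = (4/9)**2 = 16/81 ≈ 0.19753)
m(E, G) = -7 + E*G (m(E, G) = -7 + G*E = -7 + E*G)
X = -7721 (X = -7 + 203*(-38) = -7 - 7714 = -7721)
(29843 + O)/(46273 + X) = (29843 + 16/81)/(46273 - 7721) = (2417299/81)/38552 = (2417299/81)*(1/38552) = 2417299/3122712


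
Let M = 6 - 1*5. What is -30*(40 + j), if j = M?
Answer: -1230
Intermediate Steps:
M = 1 (M = 6 - 5 = 1)
j = 1
-30*(40 + j) = -30*(40 + 1) = -30*41 = -1230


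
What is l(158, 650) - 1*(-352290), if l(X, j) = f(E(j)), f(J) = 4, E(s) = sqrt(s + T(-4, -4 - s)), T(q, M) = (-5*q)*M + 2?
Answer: 352294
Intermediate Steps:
T(q, M) = 2 - 5*M*q (T(q, M) = -5*M*q + 2 = 2 - 5*M*q)
E(s) = sqrt(-78 - 19*s) (E(s) = sqrt(s + (2 - 5*(-4 - s)*(-4))) = sqrt(s + (2 + (-80 - 20*s))) = sqrt(s + (-78 - 20*s)) = sqrt(-78 - 19*s))
l(X, j) = 4
l(158, 650) - 1*(-352290) = 4 - 1*(-352290) = 4 + 352290 = 352294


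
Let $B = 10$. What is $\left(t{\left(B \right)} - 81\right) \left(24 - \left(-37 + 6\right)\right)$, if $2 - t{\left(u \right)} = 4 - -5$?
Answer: $-4840$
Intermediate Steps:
$t{\left(u \right)} = -7$ ($t{\left(u \right)} = 2 - \left(4 - -5\right) = 2 - \left(4 + 5\right) = 2 - 9 = -7$)
$\left(t{\left(B \right)} - 81\right) \left(24 - \left(-37 + 6\right)\right) = \left(-7 - 81\right) \left(24 - \left(-37 + 6\right)\right) = - 88 \left(24 - -31\right) = - 88 \left(24 + 31\right) = \left(-88\right) 55 = -4840$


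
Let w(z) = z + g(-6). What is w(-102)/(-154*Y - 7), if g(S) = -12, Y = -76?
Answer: -38/3899 ≈ -0.0097461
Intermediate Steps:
w(z) = -12 + z (w(z) = z - 12 = -12 + z)
w(-102)/(-154*Y - 7) = (-12 - 102)/(-154*(-76) - 7) = -114/(11704 - 7) = -114/11697 = -114*1/11697 = -38/3899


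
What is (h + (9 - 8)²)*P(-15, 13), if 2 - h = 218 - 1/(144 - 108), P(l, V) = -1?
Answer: 7739/36 ≈ 214.97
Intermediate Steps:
h = -7775/36 (h = 2 - (218 - 1/(144 - 108)) = 2 - (218 - 1/36) = 2 - 1*7847/36 = 2 - 7847/36 = -7775/36 ≈ -215.97)
(h + (9 - 8)²)*P(-15, 13) = (-7775/36 + (9 - 8)²)*(-1) = (-7775/36 + 1²)*(-1) = (-7775/36 + 1)*(-1) = -7739/36*(-1) = 7739/36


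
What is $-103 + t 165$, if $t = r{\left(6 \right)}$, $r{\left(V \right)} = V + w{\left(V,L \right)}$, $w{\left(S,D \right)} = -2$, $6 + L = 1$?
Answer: $557$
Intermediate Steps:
$L = -5$ ($L = -6 + 1 = -5$)
$r{\left(V \right)} = -2 + V$ ($r{\left(V \right)} = V - 2 = -2 + V$)
$t = 4$ ($t = -2 + 6 = 4$)
$-103 + t 165 = -103 + 4 \cdot 165 = -103 + 660 = 557$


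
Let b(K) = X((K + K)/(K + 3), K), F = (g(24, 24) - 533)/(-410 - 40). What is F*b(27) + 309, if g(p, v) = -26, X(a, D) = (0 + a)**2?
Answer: 391281/1250 ≈ 313.02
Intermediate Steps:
X(a, D) = a**2
F = 559/450 (F = (-26 - 533)/(-410 - 40) = -559/(-450) = -559*(-1/450) = 559/450 ≈ 1.2422)
b(K) = 4*K**2/(3 + K)**2 (b(K) = ((K + K)/(K + 3))**2 = ((2*K)/(3 + K))**2 = (2*K/(3 + K))**2 = 4*K**2/(3 + K)**2)
F*b(27) + 309 = 559*(4*27**2/(3 + 27)**2)/450 + 309 = 559*(4*729/30**2)/450 + 309 = 559*(4*729*(1/900))/450 + 309 = (559/450)*(81/25) + 309 = 5031/1250 + 309 = 391281/1250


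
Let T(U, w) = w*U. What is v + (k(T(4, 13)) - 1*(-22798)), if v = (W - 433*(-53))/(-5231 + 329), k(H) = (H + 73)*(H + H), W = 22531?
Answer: 29239386/817 ≈ 35789.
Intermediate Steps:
T(U, w) = U*w
k(H) = 2*H*(73 + H) (k(H) = (73 + H)*(2*H) = 2*H*(73 + H))
v = -7580/817 (v = (22531 - 433*(-53))/(-5231 + 329) = (22531 + 22949)/(-4902) = 45480*(-1/4902) = -7580/817 ≈ -9.2778)
v + (k(T(4, 13)) - 1*(-22798)) = -7580/817 + (2*(4*13)*(73 + 4*13) - 1*(-22798)) = -7580/817 + (2*52*(73 + 52) + 22798) = -7580/817 + (2*52*125 + 22798) = -7580/817 + (13000 + 22798) = -7580/817 + 35798 = 29239386/817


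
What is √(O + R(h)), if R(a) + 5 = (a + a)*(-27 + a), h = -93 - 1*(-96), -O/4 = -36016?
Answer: √143915 ≈ 379.36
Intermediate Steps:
O = 144064 (O = -4*(-36016) = 144064)
h = 3 (h = -93 + 96 = 3)
R(a) = -5 + 2*a*(-27 + a) (R(a) = -5 + (a + a)*(-27 + a) = -5 + (2*a)*(-27 + a) = -5 + 2*a*(-27 + a))
√(O + R(h)) = √(144064 + (-5 - 54*3 + 2*3²)) = √(144064 + (-5 - 162 + 2*9)) = √(144064 + (-5 - 162 + 18)) = √(144064 - 149) = √143915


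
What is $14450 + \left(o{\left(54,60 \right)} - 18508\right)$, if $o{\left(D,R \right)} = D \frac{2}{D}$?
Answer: $-4056$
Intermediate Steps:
$o{\left(D,R \right)} = 2$
$14450 + \left(o{\left(54,60 \right)} - 18508\right) = 14450 + \left(2 - 18508\right) = 14450 - 18506 = -4056$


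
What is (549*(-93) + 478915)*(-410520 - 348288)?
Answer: -324662073264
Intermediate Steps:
(549*(-93) + 478915)*(-410520 - 348288) = (-51057 + 478915)*(-758808) = 427858*(-758808) = -324662073264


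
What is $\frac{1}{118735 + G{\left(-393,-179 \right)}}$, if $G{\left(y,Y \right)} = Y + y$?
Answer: $\frac{1}{118163} \approx 8.4629 \cdot 10^{-6}$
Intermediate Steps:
$\frac{1}{118735 + G{\left(-393,-179 \right)}} = \frac{1}{118735 - 572} = \frac{1}{118163}$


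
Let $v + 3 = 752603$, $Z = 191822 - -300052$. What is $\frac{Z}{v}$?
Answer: $\frac{245937}{376300} \approx 0.65357$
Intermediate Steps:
$Z = 491874$ ($Z = 191822 + 300052 = 491874$)
$v = 752600$ ($v = -3 + 752603 = 752600$)
$\frac{Z}{v} = \frac{491874}{752600} = 491874 \cdot \frac{1}{752600} = \frac{245937}{376300}$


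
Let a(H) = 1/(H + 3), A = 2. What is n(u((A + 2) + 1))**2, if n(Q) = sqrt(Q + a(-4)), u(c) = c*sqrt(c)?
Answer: -1 + 5*sqrt(5) ≈ 10.180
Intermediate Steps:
u(c) = c**(3/2)
a(H) = 1/(3 + H)
n(Q) = sqrt(-1 + Q) (n(Q) = sqrt(Q + 1/(3 - 4)) = sqrt(Q + 1/(-1)) = sqrt(Q - 1) = sqrt(-1 + Q))
n(u((A + 2) + 1))**2 = (sqrt(-1 + ((2 + 2) + 1)**(3/2)))**2 = (sqrt(-1 + (4 + 1)**(3/2)))**2 = (sqrt(-1 + 5**(3/2)))**2 = (sqrt(-1 + 5*sqrt(5)))**2 = -1 + 5*sqrt(5)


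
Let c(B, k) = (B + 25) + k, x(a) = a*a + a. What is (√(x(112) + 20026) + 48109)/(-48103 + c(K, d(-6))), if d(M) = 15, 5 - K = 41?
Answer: -48109/48099 - √32682/48099 ≈ -1.0040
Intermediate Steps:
K = -36 (K = 5 - 1*41 = 5 - 41 = -36)
x(a) = a + a² (x(a) = a² + a = a + a²)
c(B, k) = 25 + B + k (c(B, k) = (25 + B) + k = 25 + B + k)
(√(x(112) + 20026) + 48109)/(-48103 + c(K, d(-6))) = (√(112*(1 + 112) + 20026) + 48109)/(-48103 + (25 - 36 + 15)) = (√(112*113 + 20026) + 48109)/(-48103 + 4) = (√(12656 + 20026) + 48109)/(-48099) = (√32682 + 48109)*(-1/48099) = (48109 + √32682)*(-1/48099) = -48109/48099 - √32682/48099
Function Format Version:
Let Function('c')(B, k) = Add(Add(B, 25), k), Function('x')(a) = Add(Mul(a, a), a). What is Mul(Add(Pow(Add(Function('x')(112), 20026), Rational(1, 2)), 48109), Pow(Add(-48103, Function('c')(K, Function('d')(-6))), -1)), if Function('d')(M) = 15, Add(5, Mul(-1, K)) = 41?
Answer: Add(Rational(-48109, 48099), Mul(Rational(-1, 48099), Pow(32682, Rational(1, 2)))) ≈ -1.0040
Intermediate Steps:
K = -36 (K = Add(5, Mul(-1, 41)) = Add(5, -41) = -36)
Function('x')(a) = Add(a, Pow(a, 2)) (Function('x')(a) = Add(Pow(a, 2), a) = Add(a, Pow(a, 2)))
Function('c')(B, k) = Add(25, B, k) (Function('c')(B, k) = Add(Add(25, B), k) = Add(25, B, k))
Mul(Add(Pow(Add(Function('x')(112), 20026), Rational(1, 2)), 48109), Pow(Add(-48103, Function('c')(K, Function('d')(-6))), -1)) = Mul(Add(Pow(Add(Mul(112, Add(1, 112)), 20026), Rational(1, 2)), 48109), Pow(Add(-48103, Add(25, -36, 15)), -1)) = Mul(Add(Pow(Add(Mul(112, 113), 20026), Rational(1, 2)), 48109), Pow(Add(-48103, 4), -1)) = Mul(Add(Pow(Add(12656, 20026), Rational(1, 2)), 48109), Pow(-48099, -1)) = Mul(Add(Pow(32682, Rational(1, 2)), 48109), Rational(-1, 48099)) = Mul(Add(48109, Pow(32682, Rational(1, 2))), Rational(-1, 48099)) = Add(Rational(-48109, 48099), Mul(Rational(-1, 48099), Pow(32682, Rational(1, 2))))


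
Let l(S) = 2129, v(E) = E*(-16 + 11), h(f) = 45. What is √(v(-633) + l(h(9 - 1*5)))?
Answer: √5294 ≈ 72.760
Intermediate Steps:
v(E) = -5*E (v(E) = E*(-5) = -5*E)
√(v(-633) + l(h(9 - 1*5))) = √(-5*(-633) + 2129) = √(3165 + 2129) = √5294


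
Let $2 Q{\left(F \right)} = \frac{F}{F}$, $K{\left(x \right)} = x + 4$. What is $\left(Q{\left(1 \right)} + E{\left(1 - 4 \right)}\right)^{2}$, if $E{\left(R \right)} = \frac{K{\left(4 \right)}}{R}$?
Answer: $\frac{169}{36} \approx 4.6944$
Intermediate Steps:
$K{\left(x \right)} = 4 + x$
$Q{\left(F \right)} = \frac{1}{2}$ ($Q{\left(F \right)} = \frac{F \frac{1}{F}}{2} = \frac{1}{2} \cdot 1 = \frac{1}{2}$)
$E{\left(R \right)} = \frac{8}{R}$ ($E{\left(R \right)} = \frac{4 + 4}{R} = \frac{8}{R}$)
$\left(Q{\left(1 \right)} + E{\left(1 - 4 \right)}\right)^{2} = \left(\frac{1}{2} + \frac{8}{1 - 4}\right)^{2} = \left(\frac{1}{2} + \frac{8}{-3}\right)^{2} = \left(\frac{1}{2} + 8 \left(- \frac{1}{3}\right)\right)^{2} = \left(\frac{1}{2} - \frac{8}{3}\right)^{2} = \left(- \frac{13}{6}\right)^{2} = \frac{169}{36}$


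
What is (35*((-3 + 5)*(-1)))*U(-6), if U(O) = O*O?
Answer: -2520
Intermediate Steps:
U(O) = O²
(35*((-3 + 5)*(-1)))*U(-6) = (35*((-3 + 5)*(-1)))*(-6)² = (35*(2*(-1)))*36 = (35*(-2))*36 = -70*36 = -2520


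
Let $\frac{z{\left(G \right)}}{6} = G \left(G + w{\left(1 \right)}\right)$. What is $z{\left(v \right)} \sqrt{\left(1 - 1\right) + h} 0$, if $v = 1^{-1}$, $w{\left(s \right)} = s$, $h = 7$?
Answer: $0$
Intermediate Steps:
$v = 1$
$z{\left(G \right)} = 6 G \left(1 + G\right)$ ($z{\left(G \right)} = 6 G \left(G + 1\right) = 6 G \left(1 + G\right)$)
$z{\left(v \right)} \sqrt{\left(1 - 1\right) + h} 0 = 6 \cdot 1 \left(1 + 1\right) \sqrt{\left(1 - 1\right) + 7} \cdot 0 = 6 \cdot 1 \cdot 2 \sqrt{\left(1 - 1\right) + 7} \cdot 0 = 12 \sqrt{0 + 7} \cdot 0 = 12 \sqrt{7} \cdot 0 = 0$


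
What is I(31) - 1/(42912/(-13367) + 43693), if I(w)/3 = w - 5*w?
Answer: -217248541235/584001419 ≈ -372.00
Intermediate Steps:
I(w) = -12*w (I(w) = 3*(w - 5*w) = 3*(-4*w) = -12*w)
I(31) - 1/(42912/(-13367) + 43693) = -12*31 - 1/(42912/(-13367) + 43693) = -372 - 1/(42912*(-1/13367) + 43693) = -372 - 1/(-42912/13367 + 43693) = -372 - 1/584001419/13367 = -372 - 1*13367/584001419 = -372 - 13367/584001419 = -217248541235/584001419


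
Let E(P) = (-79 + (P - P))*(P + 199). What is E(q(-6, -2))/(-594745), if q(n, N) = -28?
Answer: 13509/594745 ≈ 0.022714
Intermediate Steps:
E(P) = -15721 - 79*P (E(P) = (-79 + 0)*(199 + P) = -79*(199 + P) = -15721 - 79*P)
E(q(-6, -2))/(-594745) = (-15721 - 79*(-28))/(-594745) = (-15721 + 2212)*(-1/594745) = -13509*(-1/594745) = 13509/594745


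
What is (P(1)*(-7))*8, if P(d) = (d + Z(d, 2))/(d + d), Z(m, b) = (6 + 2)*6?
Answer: -1372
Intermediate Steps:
Z(m, b) = 48 (Z(m, b) = 8*6 = 48)
P(d) = (48 + d)/(2*d) (P(d) = (d + 48)/(d + d) = (48 + d)/((2*d)) = (48 + d)*(1/(2*d)) = (48 + d)/(2*d))
(P(1)*(-7))*8 = (((1/2)*(48 + 1)/1)*(-7))*8 = (((1/2)*1*49)*(-7))*8 = ((49/2)*(-7))*8 = -343/2*8 = -1372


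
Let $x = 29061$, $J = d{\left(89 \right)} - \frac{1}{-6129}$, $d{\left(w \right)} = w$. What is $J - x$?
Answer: $- \frac{177569387}{6129} \approx -28972.0$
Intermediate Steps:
$J = \frac{545482}{6129}$ ($J = 89 - \frac{1}{-6129} = 89 - - \frac{1}{6129} = 89 + \frac{1}{6129} = \frac{545482}{6129} \approx 89.0$)
$J - x = \frac{545482}{6129} - 29061 = - \frac{177569387}{6129}$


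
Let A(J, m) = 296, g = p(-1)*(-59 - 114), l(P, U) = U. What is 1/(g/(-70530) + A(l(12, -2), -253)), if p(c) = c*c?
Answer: 70530/20877053 ≈ 0.0033784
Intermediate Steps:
p(c) = c²
g = -173 (g = (-1)²*(-59 - 114) = 1*(-173) = -173)
1/(g/(-70530) + A(l(12, -2), -253)) = 1/(-173/(-70530) + 296) = 1/(-173*(-1/70530) + 296) = 1/(173/70530 + 296) = 1/(20877053/70530) = 70530/20877053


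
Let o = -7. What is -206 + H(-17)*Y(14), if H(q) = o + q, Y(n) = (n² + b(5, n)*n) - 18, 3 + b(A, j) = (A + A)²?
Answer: -37070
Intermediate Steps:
b(A, j) = -3 + 4*A² (b(A, j) = -3 + (A + A)² = -3 + (2*A)² = -3 + 4*A²)
Y(n) = -18 + n² + 97*n (Y(n) = (n² + (-3 + 4*5²)*n) - 18 = (n² + (-3 + 4*25)*n) - 18 = (n² + (-3 + 100)*n) - 18 = (n² + 97*n) - 18 = -18 + n² + 97*n)
H(q) = -7 + q
-206 + H(-17)*Y(14) = -206 + (-7 - 17)*(-18 + 14² + 97*14) = -206 - 24*(-18 + 196 + 1358) = -206 - 24*1536 = -206 - 36864 = -37070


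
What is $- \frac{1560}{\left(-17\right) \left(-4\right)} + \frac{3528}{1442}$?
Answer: $- \frac{35886}{1751} \approx -20.495$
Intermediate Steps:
$- \frac{1560}{\left(-17\right) \left(-4\right)} + \frac{3528}{1442} = - \frac{1560}{68} + 3528 \cdot \frac{1}{1442} = \left(-1560\right) \frac{1}{68} + \frac{252}{103} = - \frac{390}{17} + \frac{252}{103} = - \frac{35886}{1751}$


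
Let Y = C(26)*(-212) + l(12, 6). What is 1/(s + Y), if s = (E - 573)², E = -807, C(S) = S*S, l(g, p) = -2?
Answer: 1/1761086 ≈ 5.6783e-7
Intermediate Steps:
C(S) = S²
s = 1904400 (s = (-807 - 573)² = (-1380)² = 1904400)
Y = -143314 (Y = 26²*(-212) - 2 = 676*(-212) - 2 = -143312 - 2 = -143314)
1/(s + Y) = 1/(1904400 - 143314) = 1/1761086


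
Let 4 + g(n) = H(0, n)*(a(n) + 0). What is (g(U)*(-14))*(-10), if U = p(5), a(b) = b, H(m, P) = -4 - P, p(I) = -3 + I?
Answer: -2240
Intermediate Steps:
U = 2 (U = -3 + 5 = 2)
g(n) = -4 + n*(-4 - n) (g(n) = -4 + (-4 - n)*(n + 0) = -4 + (-4 - n)*n = -4 + n*(-4 - n))
(g(U)*(-14))*(-10) = ((-4 - 1*2*(4 + 2))*(-14))*(-10) = ((-4 - 1*2*6)*(-14))*(-10) = ((-4 - 12)*(-14))*(-10) = -16*(-14)*(-10) = 224*(-10) = -2240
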